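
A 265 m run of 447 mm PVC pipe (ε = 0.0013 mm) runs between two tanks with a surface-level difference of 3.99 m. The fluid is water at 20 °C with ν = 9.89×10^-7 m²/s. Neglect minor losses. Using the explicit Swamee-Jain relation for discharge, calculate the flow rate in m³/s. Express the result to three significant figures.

Q ≈ 0.547 m³/s

Swamee-Jain (Type II): Q = -0.965·√(gD⁵h_f/L)·ln[ε/(3.7D) + √(3.17ν²L/(gD³h_f))]
√(gD⁵h_f/L) = √(9.81·0.447⁵·3.99/265) = 0.05134
ε/(3.7D) = 7.86×10^-7; √(3.17ν²L/(gD³h_f)) = 1.53×10^-5
Q = -0.965·0.05134·ln(1.612×10^-5) = 0.5468 m³/s
Check: V = 3.48 m/s, Re = 1.57×10^6, f = 0.01087, h_f = 3.99 m ≈ 3.99 m ✓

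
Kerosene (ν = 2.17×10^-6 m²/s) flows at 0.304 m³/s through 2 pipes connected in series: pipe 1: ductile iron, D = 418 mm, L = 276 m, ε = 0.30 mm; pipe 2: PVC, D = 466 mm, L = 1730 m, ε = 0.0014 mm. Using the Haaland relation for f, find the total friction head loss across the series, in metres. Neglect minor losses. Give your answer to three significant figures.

H ≈ 11.4 m

Pipe 1: V = 2.215 m/s, Re = 4.27×10^5, ε/D = 7.18×10^-4, f = 0.01894, h_1 = f(L/D)V²/2g = 3.128 m
Pipe 2: V = 1.782 m/s, Re = 3.83×10^5, ε/D = 3.00×10^-6, f = 0.01374, h_2 = f(L/D)V²/2g = 8.258 m
Series → Q common, losses add: H = Σh = 11.39 m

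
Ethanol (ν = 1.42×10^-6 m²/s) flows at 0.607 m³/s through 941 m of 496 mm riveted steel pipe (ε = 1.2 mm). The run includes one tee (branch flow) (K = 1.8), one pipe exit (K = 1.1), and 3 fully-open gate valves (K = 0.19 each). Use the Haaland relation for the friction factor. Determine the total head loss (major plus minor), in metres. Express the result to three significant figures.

V = 4Q/(πD²) = 3.141 m/s; V²/2g = 0.5030 m
Re = 1.10×10^6, ε/D = 0.00242 → f = 0.02483 (Haaland)
Major: h_f = f(L/D)·V²/2g = 0.02483·1897·0.5030 = 23.70 m
Minor: ΣK = 3.47; h_m = ΣK·V²/2g = 1.745 m
Total H_L = 23.70 + 1.745 = 25.44 m

H_L ≈ 25.4 m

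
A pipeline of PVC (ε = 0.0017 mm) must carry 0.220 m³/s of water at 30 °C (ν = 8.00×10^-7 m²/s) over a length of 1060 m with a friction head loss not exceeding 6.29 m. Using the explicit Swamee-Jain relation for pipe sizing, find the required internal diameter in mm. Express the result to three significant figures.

Swamee-Jain (Type III): D = 0.66·[ε^1.25·(LQ²/(gh_f))^4.75 + ν·Q^9.4·(L/(gh_f))^5.2]^0.04
LQ²/(gh_f) = 0.8314; L/(gh_f) = 17.18
Term 1 = ε^1.25·(…)^4.75 = 2.55×10^-8; Term 2 = ν·Q^9.4·(…)^5.2 = 1.39×10^-6
D = 0.66·(2.55×10^-8 + 1.39×10^-6)^0.04 = 0.3851 m = 385 mm
Check: V = 1.89 m/s, Re = 9.09×10^5, f = 0.01190, h_f = 5.95 m ≈ 6.29 m ✓

D ≈ 385 mm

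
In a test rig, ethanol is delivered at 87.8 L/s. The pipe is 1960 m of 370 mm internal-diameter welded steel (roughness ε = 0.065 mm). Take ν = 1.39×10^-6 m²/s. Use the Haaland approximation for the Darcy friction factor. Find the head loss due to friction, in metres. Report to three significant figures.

V = 4Q/(πD²) = 4·0.0878/(π·0.370²) = 0.8166 m/s
Re = VD/ν = 0.8166·0.370/1.39×10^-6 = 2.17×10^5 → turbulent
ε/D = 0.065/370 = 1.76×10^-4
Haaland: f = 0.01652
h_f = f(L/D)V²/(2g) = 0.01652·(1960/0.370)·0.8166²/(2·9.81) = 2.974 m

h_f ≈ 2.97 m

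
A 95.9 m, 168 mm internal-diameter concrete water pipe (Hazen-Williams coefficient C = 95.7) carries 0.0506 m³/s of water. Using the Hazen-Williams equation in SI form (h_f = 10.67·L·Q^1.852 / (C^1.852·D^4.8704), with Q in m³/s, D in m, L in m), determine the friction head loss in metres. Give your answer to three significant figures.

h_f ≈ 5.18 m

h_f = 10.67·95.9·0.0506^1.852 / (95.7^1.852·0.168^4.8704) = 5.182 m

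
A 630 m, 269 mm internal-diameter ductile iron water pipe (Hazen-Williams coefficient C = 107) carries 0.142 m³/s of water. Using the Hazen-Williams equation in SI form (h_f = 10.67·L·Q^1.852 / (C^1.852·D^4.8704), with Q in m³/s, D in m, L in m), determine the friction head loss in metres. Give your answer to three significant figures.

h_f ≈ 18.9 m

h_f = 10.67·630·0.142^1.852 / (107^1.852·0.269^4.8704) = 18.90 m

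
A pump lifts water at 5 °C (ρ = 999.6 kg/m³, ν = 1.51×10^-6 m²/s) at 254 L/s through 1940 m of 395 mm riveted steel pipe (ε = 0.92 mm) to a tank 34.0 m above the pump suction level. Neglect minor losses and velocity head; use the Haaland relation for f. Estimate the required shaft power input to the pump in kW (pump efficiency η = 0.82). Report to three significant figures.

V = 4Q/(πD²) = 2.073 m/s; Re = 5.42×10^5; ε/D = 0.00233; f = 0.02472
h_f = f(L/D)V²/2g = 26.58 m
Total head H = z + h_f = 34.0 + 26.58 = 60.58 m
P_hyd = ρgQH = 999.6·9.81·0.254·60.58 = 150.9 kW
P_shaft = P_hyd/η = 150.9/0.82 = 184.0 kW

P_shaft ≈ 184 kW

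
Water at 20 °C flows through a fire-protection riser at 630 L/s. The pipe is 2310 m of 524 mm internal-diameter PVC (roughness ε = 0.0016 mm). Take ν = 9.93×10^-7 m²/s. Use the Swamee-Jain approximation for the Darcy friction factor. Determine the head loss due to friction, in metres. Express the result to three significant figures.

h_f ≈ 20.9 m

V = 4Q/(πD²) = 4·0.630/(π·0.524²) = 2.921 m/s
Re = VD/ν = 2.921·0.524/9.93×10^-7 = 1.54×10^6 → turbulent
ε/D = 0.0016/524 = 3.05×10^-6
Swamee-Jain: f = 0.01091
h_f = f(L/D)V²/(2g) = 0.01091·(2310/0.524)·2.921²/(2·9.81) = 20.91 m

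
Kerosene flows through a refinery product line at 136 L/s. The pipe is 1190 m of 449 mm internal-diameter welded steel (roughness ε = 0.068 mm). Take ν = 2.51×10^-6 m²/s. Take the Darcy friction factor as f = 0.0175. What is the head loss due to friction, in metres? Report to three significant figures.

h_f ≈ 1.74 m

V = 4Q/(πD²) = 4·0.136/(π·0.449²) = 0.8589 m/s
h_f = f(L/D)V²/(2g) = 0.01750·(1190/0.449)·0.8589²/(2·9.81) = 1.744 m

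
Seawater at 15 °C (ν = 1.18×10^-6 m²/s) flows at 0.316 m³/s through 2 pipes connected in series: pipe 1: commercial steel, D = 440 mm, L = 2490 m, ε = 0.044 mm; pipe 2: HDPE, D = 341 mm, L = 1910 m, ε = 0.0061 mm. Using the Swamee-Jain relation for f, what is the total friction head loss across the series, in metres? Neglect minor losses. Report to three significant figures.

Pipe 1: V = 2.078 m/s, Re = 7.75×10^5, ε/D = 1.00×10^-4, f = 0.01382, h_1 = f(L/D)V²/2g = 17.21 m
Pipe 2: V = 3.460 m/s, Re = 1.00×10^6, ε/D = 1.79×10^-5, f = 0.01204, h_2 = f(L/D)V²/2g = 41.13 m
Series → Q common, losses add: H = Σh = 58.35 m

H ≈ 58.3 m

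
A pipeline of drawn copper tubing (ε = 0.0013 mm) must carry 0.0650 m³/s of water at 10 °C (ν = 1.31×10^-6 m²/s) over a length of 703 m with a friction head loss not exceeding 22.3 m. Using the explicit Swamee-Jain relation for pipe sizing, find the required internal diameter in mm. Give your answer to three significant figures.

D ≈ 175 mm

Swamee-Jain (Type III): D = 0.66·[ε^1.25·(LQ²/(gh_f))^4.75 + ν·Q^9.4·(L/(gh_f))^5.2]^0.04
LQ²/(gh_f) = 0.01358; L/(gh_f) = 3.214
Term 1 = ε^1.25·(…)^4.75 = 5.93×10^-17; Term 2 = ν·Q^9.4·(…)^5.2 = 3.94×10^-15
D = 0.66·(5.93×10^-17 + 3.94×10^-15)^0.04 = 0.1752 m = 175 mm
Check: V = 2.70 m/s, Re = 3.61×10^5, f = 0.01399, h_f = 20.8 m ≈ 22.3 m ✓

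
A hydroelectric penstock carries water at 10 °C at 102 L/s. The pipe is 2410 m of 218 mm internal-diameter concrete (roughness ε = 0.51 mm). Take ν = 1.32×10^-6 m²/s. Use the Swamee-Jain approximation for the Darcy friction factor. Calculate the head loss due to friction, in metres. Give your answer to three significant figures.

V = 4Q/(πD²) = 4·0.102/(π·0.218²) = 2.733 m/s
Re = VD/ν = 2.733·0.218/1.32×10^-6 = 4.51×10^5 → turbulent
ε/D = 0.51/218 = 0.00234
Swamee-Jain: f = 0.02491
h_f = f(L/D)V²/(2g) = 0.02491·(2410/0.218)·2.733²/(2·9.81) = 104.8 m

h_f ≈ 105 m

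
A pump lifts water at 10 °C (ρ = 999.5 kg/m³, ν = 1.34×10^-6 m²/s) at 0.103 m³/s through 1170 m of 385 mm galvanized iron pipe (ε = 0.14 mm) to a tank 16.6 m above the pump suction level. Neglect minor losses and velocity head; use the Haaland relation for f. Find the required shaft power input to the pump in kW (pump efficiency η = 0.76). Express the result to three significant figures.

P_shaft ≈ 24.9 kW

V = 4Q/(πD²) = 0.8848 m/s; Re = 2.54×10^5; ε/D = 3.64×10^-4; f = 0.01748
h_f = f(L/D)V²/2g = 2.119 m
Total head H = z + h_f = 16.6 + 2.119 = 18.72 m
P_hyd = ρgQH = 999.5·9.81·0.103·18.72 = 18.90 kW
P_shaft = P_hyd/η = 18.90/0.76 = 24.87 kW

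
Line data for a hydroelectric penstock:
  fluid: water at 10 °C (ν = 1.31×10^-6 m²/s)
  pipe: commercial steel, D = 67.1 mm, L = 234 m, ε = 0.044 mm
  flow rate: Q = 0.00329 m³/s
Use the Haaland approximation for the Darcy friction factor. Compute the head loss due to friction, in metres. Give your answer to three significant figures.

h_f ≈ 3.52 m

V = 4Q/(πD²) = 4·0.00329/(π·0.0671²) = 0.9304 m/s
Re = VD/ν = 0.9304·0.0671/1.31×10^-6 = 4.77×10^4 → turbulent
ε/D = 0.044/67.1 = 6.56×10^-4
Haaland: f = 0.02290
h_f = f(L/D)V²/(2g) = 0.02290·(234/0.0671)·0.9304²/(2·9.81) = 3.524 m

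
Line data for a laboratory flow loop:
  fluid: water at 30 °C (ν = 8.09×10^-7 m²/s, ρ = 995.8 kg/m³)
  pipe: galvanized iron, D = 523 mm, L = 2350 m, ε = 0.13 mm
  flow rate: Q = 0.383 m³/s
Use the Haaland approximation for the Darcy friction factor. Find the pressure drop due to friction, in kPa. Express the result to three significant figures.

V = 4Q/(πD²) = 4·0.383/(π·0.523²) = 1.783 m/s
Re = VD/ν = 1.783·0.523/8.09×10^-7 = 1.15×10^6 → turbulent
ε/D = 0.13/523 = 2.49×10^-4
Haaland: f = 0.01502
h_f = f(L/D)V²/(2g) = 0.01502·(2350/0.523)·1.783²/(2·9.81) = 10.94 m
Δp = ρg·h_f = 995.8·9.81·10.94 = 106.8 kPa

Δp ≈ 107 kPa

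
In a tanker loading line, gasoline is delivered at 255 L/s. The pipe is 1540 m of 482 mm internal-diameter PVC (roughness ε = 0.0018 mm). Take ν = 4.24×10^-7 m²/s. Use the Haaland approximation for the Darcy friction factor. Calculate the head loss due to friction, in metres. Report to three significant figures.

h_f ≈ 3.44 m

V = 4Q/(πD²) = 4·0.255/(π·0.482²) = 1.398 m/s
Re = VD/ν = 1.398·0.482/4.24×10^-7 = 1.59×10^6 → turbulent
ε/D = 0.0018/482 = 3.73×10^-6
Haaland: f = 0.01082
h_f = f(L/D)V²/(2g) = 0.01082·(1540/0.482)·1.398²/(2·9.81) = 3.442 m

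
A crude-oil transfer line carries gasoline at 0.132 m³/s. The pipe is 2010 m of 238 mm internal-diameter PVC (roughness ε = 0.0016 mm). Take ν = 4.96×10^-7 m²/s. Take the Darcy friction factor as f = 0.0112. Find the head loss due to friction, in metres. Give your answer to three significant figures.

h_f ≈ 42.4 m

V = 4Q/(πD²) = 4·0.132/(π·0.238²) = 2.967 m/s
h_f = f(L/D)V²/(2g) = 0.01120·(2010/0.238)·2.967²/(2·9.81) = 42.44 m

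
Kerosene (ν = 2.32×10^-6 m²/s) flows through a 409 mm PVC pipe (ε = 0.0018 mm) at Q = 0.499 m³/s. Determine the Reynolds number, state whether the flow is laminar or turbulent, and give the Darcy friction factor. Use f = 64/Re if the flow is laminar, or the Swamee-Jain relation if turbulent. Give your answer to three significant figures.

Re ≈ 6.70×10^5; turbulent; f ≈ 0.0125

V = 4Q/(πD²) = 3.798 m/s
Re = VD/ν = 3.798·0.409/2.32×10^-6 = 6.70×10^5
Re > 4000 → turbulent; ε/D = 4.40×10^-6
Swamee-Jain: f = 0.01252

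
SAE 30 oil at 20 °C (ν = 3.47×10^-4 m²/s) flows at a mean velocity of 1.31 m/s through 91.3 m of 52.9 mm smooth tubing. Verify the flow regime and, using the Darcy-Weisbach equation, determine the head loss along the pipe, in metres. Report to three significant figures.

h_f ≈ 48.4 m

Re = VD/ν = 1.31·0.05290/3.47×10^-4 = 200 → laminar (Re < 2300)
f = 64/Re = 0.3205
h_f = f(L/D)V²/(2g) = 0.3205·(91.3/0.05290)·1.31²/(2·9.81) = 48.38 m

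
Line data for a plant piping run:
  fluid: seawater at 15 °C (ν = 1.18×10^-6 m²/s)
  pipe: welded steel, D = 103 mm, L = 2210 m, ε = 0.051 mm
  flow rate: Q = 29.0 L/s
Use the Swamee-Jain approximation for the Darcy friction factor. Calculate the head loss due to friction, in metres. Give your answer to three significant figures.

h_f ≈ 242 m

V = 4Q/(πD²) = 4·0.0290/(π·0.103²) = 3.480 m/s
Re = VD/ν = 3.480·0.103/1.18×10^-6 = 3.04×10^5 → turbulent
ε/D = 0.051/103 = 4.95×10^-4
Swamee-Jain: f = 0.01828
h_f = f(L/D)V²/(2g) = 0.01828·(2210/0.103)·3.480²/(2·9.81) = 242.2 m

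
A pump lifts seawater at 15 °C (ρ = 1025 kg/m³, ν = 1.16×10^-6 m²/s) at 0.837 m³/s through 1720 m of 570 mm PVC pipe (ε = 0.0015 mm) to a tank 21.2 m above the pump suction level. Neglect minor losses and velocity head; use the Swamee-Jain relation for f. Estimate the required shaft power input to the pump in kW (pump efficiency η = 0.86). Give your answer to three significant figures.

V = 4Q/(πD²) = 3.280 m/s; Re = 1.61×10^6; ε/D = 2.63×10^-6; f = 0.01082
h_f = f(L/D)V²/2g = 17.90 m
Total head H = z + h_f = 21.2 + 17.90 = 39.10 m
P_hyd = ρgQH = 1025·9.81·0.837·39.10 = 329.1 kW
P_shaft = P_hyd/η = 329.1/0.86 = 382.6 kW

P_shaft ≈ 383 kW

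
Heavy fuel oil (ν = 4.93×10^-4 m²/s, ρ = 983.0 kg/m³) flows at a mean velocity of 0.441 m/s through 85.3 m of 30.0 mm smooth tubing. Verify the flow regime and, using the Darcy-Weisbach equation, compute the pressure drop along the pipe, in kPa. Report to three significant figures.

Δp ≈ 648 kPa

Re = VD/ν = 0.441·0.03000/4.93×10^-4 = 26.8 → laminar (Re < 2300)
f = 64/Re = 2.385
h_f = f(L/D)V²/(2g) = 2.385·(85.3/0.03000)·0.441²/(2·9.81) = 67.22 m
Δp = ρg·h_f = 983.0·9.81·67.22 = 648.2 kPa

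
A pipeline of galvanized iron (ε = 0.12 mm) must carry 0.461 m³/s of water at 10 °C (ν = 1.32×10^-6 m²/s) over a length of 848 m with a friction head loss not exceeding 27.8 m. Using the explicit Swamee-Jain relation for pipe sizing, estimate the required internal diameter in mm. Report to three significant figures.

Swamee-Jain (Type III): D = 0.66·[ε^1.25·(LQ²/(gh_f))^4.75 + ν·Q^9.4·(L/(gh_f))^5.2]^0.04
LQ²/(gh_f) = 0.6608; L/(gh_f) = 3.109
Term 1 = ε^1.25·(…)^4.75 = 1.76×10^-6; Term 2 = ν·Q^9.4·(…)^5.2 = 3.32×10^-7
D = 0.66·(1.76×10^-6 + 3.32×10^-7)^0.04 = 0.3911 m = 391 mm
Check: V = 3.84 m/s, Re = 1.14×10^6, f = 0.01574, h_f = 25.6 m ≈ 27.8 m ✓

D ≈ 391 mm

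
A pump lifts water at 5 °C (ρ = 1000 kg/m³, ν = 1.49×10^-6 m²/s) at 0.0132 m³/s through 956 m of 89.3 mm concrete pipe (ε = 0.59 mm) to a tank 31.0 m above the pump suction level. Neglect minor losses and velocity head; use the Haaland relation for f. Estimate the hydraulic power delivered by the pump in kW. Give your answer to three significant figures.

V = 4Q/(πD²) = 2.108 m/s; Re = 1.26×10^5; ε/D = 0.00661; f = 0.03374
h_f = f(L/D)V²/2g = 81.77 m
Total head H = z + h_f = 31.0 + 81.77 = 112.8 m
P_hyd = ρgQH = 1000·9.81·0.0132·112.8 = 14.60 kW

P_hyd ≈ 14.6 kW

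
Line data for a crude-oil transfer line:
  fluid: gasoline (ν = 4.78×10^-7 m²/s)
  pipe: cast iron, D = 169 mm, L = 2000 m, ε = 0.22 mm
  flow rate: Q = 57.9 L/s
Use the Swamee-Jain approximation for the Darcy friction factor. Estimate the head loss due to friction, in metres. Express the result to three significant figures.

h_f ≈ 85.7 m

V = 4Q/(πD²) = 4·0.0579/(π·0.169²) = 2.581 m/s
Re = VD/ν = 2.581·0.169/4.78×10^-7 = 9.13×10^5 → turbulent
ε/D = 0.22/169 = 0.00130
Swamee-Jain: f = 0.02132
h_f = f(L/D)V²/(2g) = 0.02132·(2000/0.169)·2.581²/(2·9.81) = 85.69 m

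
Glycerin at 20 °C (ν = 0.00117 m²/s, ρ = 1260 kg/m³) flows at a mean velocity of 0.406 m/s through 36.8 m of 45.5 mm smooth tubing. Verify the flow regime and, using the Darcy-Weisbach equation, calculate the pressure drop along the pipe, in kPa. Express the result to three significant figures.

Δp ≈ 340 kPa

Re = VD/ν = 0.406·0.04550/0.00117 = 15.8 → laminar (Re < 2300)
f = 64/Re = 4.053
h_f = f(L/D)V²/(2g) = 4.053·(36.8/0.04550)·0.406²/(2·9.81) = 27.54 m
Δp = ρg·h_f = 1260·9.81·27.54 = 340.5 kPa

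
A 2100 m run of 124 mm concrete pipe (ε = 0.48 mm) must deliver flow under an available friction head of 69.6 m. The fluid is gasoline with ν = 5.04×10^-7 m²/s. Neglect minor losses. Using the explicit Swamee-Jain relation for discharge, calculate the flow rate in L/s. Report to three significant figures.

Q ≈ 20.3 L/s

Swamee-Jain (Type II): Q = -0.965·√(gD⁵h_f/L)·ln[ε/(3.7D) + √(3.17ν²L/(gD³h_f))]
√(gD⁵h_f/L) = √(9.81·0.124⁵·69.6/2100) = 0.003087
ε/(3.7D) = 0.00105; √(3.17ν²L/(gD³h_f)) = 3.60×10^-5
Q = -0.965·0.003087·ln(0.001082) = 0.02034 m³/s
Check: V = 1.68 m/s, Re = 4.14×10^5, f = 0.02854, h_f = 69.9 m ≈ 69.6 m ✓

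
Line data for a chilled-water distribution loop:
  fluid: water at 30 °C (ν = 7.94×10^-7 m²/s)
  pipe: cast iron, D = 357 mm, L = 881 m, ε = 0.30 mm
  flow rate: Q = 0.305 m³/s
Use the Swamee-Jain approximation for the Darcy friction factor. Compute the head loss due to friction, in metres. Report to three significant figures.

V = 4Q/(πD²) = 4·0.305/(π·0.357²) = 3.047 m/s
Re = VD/ν = 3.047·0.357/7.94×10^-7 = 1.37×10^6 → turbulent
ε/D = 0.30/357 = 8.40×10^-4
Swamee-Jain: f = 0.01916
h_f = f(L/D)V²/(2g) = 0.01916·(881/0.357)·3.047²/(2·9.81) = 22.38 m

h_f ≈ 22.4 m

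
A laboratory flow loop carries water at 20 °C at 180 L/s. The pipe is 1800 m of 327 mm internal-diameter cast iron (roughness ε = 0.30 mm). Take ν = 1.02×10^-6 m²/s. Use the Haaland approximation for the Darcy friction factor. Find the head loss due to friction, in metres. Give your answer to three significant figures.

V = 4Q/(πD²) = 4·0.180/(π·0.327²) = 2.143 m/s
Re = VD/ν = 2.143·0.327/1.02×10^-6 = 6.87×10^5 → turbulent
ε/D = 0.30/327 = 9.17×10^-4
Haaland: f = 0.01968
h_f = f(L/D)V²/(2g) = 0.01968·(1800/0.327)·2.143²/(2·9.81) = 25.36 m

h_f ≈ 25.4 m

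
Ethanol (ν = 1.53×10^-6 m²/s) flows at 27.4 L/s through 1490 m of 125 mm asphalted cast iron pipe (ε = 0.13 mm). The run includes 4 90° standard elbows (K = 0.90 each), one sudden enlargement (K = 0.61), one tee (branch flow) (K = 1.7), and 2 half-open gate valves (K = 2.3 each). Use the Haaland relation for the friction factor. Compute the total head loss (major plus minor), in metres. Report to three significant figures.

H_L ≈ 66.8 m

V = 4Q/(πD²) = 2.233 m/s; V²/2g = 0.2541 m
Re = 1.82×10^5, ε/D = 0.00104 → f = 0.02118 (Haaland)
Major: h_f = f(L/D)·V²/2g = 0.02118·11920·0.2541 = 64.14 m
Minor: ΣK = 10.5; h_m = ΣK·V²/2g = 2.670 m
Total H_L = 64.14 + 2.670 = 66.81 m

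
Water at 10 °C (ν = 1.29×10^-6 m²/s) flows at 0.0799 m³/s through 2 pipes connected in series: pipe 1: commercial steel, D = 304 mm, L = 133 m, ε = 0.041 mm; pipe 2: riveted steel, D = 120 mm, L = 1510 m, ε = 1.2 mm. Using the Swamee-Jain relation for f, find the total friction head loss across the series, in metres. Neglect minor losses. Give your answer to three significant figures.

H ≈ 1220 m

Pipe 1: V = 1.101 m/s, Re = 2.59×10^5, ε/D = 1.35×10^-4, f = 0.01606, h_1 = f(L/D)V²/2g = 0.4340 m
Pipe 2: V = 7.065 m/s, Re = 6.57×10^5, ε/D = 0.0100, f = 0.03806, h_2 = f(L/D)V²/2g = 1218 m
Series → Q common, losses add: H = Σh = 1219 m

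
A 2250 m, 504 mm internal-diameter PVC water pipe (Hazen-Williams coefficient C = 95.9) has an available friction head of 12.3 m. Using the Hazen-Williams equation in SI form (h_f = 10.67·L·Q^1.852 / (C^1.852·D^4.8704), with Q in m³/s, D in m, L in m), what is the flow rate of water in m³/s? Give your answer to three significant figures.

Q ≈ 0.265 m³/s

Rearranging: Q = [h_f·C^1.852·D^4.8704 / (10.67·L)]^(1/1.852)
Q = [12.3·95.9^1.852·0.504^4.8704 / (10.67·2250)]^0.540 = 0.2646 m³/s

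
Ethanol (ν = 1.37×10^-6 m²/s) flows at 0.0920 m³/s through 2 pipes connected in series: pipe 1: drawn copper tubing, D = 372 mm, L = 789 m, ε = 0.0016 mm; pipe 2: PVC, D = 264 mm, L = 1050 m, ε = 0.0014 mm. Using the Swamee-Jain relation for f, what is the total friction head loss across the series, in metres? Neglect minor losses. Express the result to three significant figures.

H ≈ 9.33 m

Pipe 1: V = 0.8465 m/s, Re = 2.30×10^5, ε/D = 4.30×10^-6, f = 0.01516, h_1 = f(L/D)V²/2g = 1.174 m
Pipe 2: V = 1.681 m/s, Re = 3.24×10^5, ε/D = 5.30×10^-6, f = 0.01424, h_2 = f(L/D)V²/2g = 8.152 m
Series → Q common, losses add: H = Σh = 9.326 m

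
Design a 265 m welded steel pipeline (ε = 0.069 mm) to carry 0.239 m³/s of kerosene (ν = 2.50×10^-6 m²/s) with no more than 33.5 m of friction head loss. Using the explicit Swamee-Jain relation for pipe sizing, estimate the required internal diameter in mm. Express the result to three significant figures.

Swamee-Jain (Type III): D = 0.66·[ε^1.25·(LQ²/(gh_f))^4.75 + ν·Q^9.4·(L/(gh_f))^5.2]^0.04
LQ²/(gh_f) = 0.04606; L/(gh_f) = 0.8064
Term 1 = ε^1.25·(…)^4.75 = 2.81×10^-12; Term 2 = ν·Q^9.4·(…)^5.2 = 1.17×10^-12
D = 0.66·(2.81×10^-12 + 1.17×10^-12)^0.04 = 0.2310 m = 231 mm
Check: V = 5.70 m/s, Re = 5.27×10^5, f = 0.01630, h_f = 31.0 m ≈ 33.5 m ✓

D ≈ 231 mm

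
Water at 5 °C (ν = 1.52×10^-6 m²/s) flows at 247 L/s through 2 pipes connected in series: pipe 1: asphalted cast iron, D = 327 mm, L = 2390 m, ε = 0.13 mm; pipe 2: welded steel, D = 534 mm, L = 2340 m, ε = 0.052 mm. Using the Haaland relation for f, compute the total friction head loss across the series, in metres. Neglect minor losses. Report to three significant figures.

H ≈ 57.8 m

Pipe 1: V = 2.941 m/s, Re = 6.33×10^5, ε/D = 3.98×10^-4, f = 0.01670, h_1 = f(L/D)V²/2g = 53.81 m
Pipe 2: V = 1.103 m/s, Re = 3.87×10^5, ε/D = 9.74×10^-5, f = 0.01469, h_2 = f(L/D)V²/2g = 3.990 m
Series → Q common, losses add: H = Σh = 57.80 m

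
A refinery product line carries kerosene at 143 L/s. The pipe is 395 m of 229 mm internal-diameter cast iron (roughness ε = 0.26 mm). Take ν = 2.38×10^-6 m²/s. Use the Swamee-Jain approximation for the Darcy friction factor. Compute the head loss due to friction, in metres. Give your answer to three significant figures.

V = 4Q/(πD²) = 4·0.143/(π·0.229²) = 3.472 m/s
Re = VD/ν = 3.472·0.229/2.38×10^-6 = 3.34×10^5 → turbulent
ε/D = 0.26/229 = 0.00114
Swamee-Jain: f = 0.02120
h_f = f(L/D)V²/(2g) = 0.02120·(395/0.229)·3.472²/(2·9.81) = 22.47 m

h_f ≈ 22.5 m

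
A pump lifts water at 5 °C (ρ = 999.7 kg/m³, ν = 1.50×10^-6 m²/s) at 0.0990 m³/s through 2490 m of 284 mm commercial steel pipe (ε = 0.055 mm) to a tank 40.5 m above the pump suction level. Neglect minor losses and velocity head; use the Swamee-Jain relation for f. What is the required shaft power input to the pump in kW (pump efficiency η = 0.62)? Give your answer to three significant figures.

V = 4Q/(πD²) = 1.563 m/s; Re = 2.96×10^5; ε/D = 1.94×10^-4; f = 0.01628
h_f = f(L/D)V²/2g = 17.77 m
Total head H = z + h_f = 40.5 + 17.77 = 58.27 m
P_hyd = ρgQH = 999.7·9.81·0.0990·58.27 = 56.58 kW
P_shaft = P_hyd/η = 56.58/0.62 = 91.25 kW

P_shaft ≈ 91.3 kW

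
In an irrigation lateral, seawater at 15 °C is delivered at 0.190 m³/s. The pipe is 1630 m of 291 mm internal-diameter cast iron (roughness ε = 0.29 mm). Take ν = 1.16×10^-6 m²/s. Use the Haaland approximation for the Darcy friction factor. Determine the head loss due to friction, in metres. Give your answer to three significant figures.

V = 4Q/(πD²) = 4·0.190/(π·0.291²) = 2.857 m/s
Re = VD/ν = 2.857·0.291/1.16×10^-6 = 7.17×10^5 → turbulent
ε/D = 0.29/291 = 9.97×10^-4
Haaland: f = 0.02003
h_f = f(L/D)V²/(2g) = 0.02003·(1630/0.291)·2.857²/(2·9.81) = 46.66 m

h_f ≈ 46.7 m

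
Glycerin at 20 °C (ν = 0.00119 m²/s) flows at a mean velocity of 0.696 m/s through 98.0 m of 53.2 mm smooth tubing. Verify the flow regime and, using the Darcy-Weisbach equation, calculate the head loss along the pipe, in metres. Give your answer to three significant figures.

h_f ≈ 93.5 m

Re = VD/ν = 0.696·0.05320/0.00119 = 31.1 → laminar (Re < 2300)
f = 64/Re = 2.057
h_f = f(L/D)V²/(2g) = 2.057·(98.0/0.05320)·0.696²/(2·9.81) = 93.55 m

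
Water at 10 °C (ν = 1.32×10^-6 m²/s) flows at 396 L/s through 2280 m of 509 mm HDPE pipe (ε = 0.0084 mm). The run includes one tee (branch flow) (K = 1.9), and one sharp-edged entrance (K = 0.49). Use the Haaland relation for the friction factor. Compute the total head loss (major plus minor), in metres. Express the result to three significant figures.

H_L ≈ 11.2 m

V = 4Q/(πD²) = 1.946 m/s; V²/2g = 0.1930 m
Re = 7.50×10^5, ε/D = 1.65×10^-5 → f = 0.01242 (Haaland)
Major: h_f = f(L/D)·V²/2g = 0.01242·4479·0.1930 = 10.74 m
Minor: ΣK = 2.39; h_m = ΣK·V²/2g = 0.4614 m
Total H_L = 10.74 + 0.4614 = 11.20 m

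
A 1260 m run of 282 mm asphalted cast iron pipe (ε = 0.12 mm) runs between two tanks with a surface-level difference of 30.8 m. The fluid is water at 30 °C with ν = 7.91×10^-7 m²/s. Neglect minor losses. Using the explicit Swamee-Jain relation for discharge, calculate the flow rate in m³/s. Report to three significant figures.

Swamee-Jain (Type II): Q = -0.965·√(gD⁵h_f/L)·ln[ε/(3.7D) + √(3.17ν²L/(gD³h_f))]
√(gD⁵h_f/L) = √(9.81·0.282⁵·30.8/1260) = 0.02068
ε/(3.7D) = 1.15×10^-4; √(3.17ν²L/(gD³h_f)) = 1.92×10^-5
Q = -0.965·0.02068·ln(1.342×10^-4) = 0.1779 m³/s
Check: V = 2.85 m/s, Re = 1.02×10^6, f = 0.01677, h_f = 31.0 m ≈ 30.8 m ✓

Q ≈ 0.178 m³/s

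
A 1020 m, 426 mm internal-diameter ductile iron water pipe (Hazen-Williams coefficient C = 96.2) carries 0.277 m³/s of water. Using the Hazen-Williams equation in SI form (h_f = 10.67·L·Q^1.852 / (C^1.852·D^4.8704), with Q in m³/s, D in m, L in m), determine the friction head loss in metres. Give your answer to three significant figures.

h_f ≈ 13.7 m

h_f = 10.67·1020·0.277^1.852 / (96.2^1.852·0.426^4.8704) = 13.69 m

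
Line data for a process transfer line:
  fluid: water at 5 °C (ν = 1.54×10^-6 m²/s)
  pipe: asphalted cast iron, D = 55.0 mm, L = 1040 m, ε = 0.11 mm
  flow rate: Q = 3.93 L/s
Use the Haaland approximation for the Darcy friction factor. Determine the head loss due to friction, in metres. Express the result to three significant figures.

V = 4Q/(πD²) = 4·0.00393/(π·0.0550²) = 1.654 m/s
Re = VD/ν = 1.654·0.0550/1.54×10^-6 = 5.91×10^4 → turbulent
ε/D = 0.11/55.0 = 0.00200
Haaland: f = 0.02590
h_f = f(L/D)V²/(2g) = 0.02590·(1040/0.0550)·1.654²/(2·9.81) = 68.30 m

h_f ≈ 68.3 m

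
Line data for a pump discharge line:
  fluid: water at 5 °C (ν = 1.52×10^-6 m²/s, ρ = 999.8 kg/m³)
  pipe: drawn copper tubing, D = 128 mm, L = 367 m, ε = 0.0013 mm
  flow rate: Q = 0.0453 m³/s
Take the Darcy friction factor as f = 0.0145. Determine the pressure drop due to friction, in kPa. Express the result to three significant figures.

Δp ≈ 258 kPa

V = 4Q/(πD²) = 4·0.0453/(π·0.128²) = 3.520 m/s
h_f = f(L/D)V²/(2g) = 0.01450·(367/0.128)·3.520²/(2·9.81) = 26.26 m
Δp = ρg·h_f = 999.8·9.81·26.26 = 257.6 kPa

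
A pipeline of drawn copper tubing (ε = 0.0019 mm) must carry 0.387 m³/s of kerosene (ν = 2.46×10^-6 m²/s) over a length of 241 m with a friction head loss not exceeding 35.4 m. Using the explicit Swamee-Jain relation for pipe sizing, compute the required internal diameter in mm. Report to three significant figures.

Swamee-Jain (Type III): D = 0.66·[ε^1.25·(LQ²/(gh_f))^4.75 + ν·Q^9.4·(L/(gh_f))^5.2]^0.04
LQ²/(gh_f) = 0.1039; L/(gh_f) = 0.6940
Term 1 = ε^1.25·(…)^4.75 = 1.51×10^-12; Term 2 = ν·Q^9.4·(…)^5.2 = 4.90×10^-11
D = 0.66·(1.51×10^-12 + 4.90×10^-11)^0.04 = 0.2557 m = 256 mm
Check: V = 7.54 m/s, Re = 7.83×10^5, f = 0.01226, h_f = 33.5 m ≈ 35.4 m ✓

D ≈ 256 mm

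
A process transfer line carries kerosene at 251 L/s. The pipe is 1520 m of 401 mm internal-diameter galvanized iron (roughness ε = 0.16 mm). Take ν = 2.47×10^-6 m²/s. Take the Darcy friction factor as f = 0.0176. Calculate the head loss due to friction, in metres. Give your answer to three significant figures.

h_f ≈ 13.4 m

V = 4Q/(πD²) = 4·0.251/(π·0.401²) = 1.987 m/s
h_f = f(L/D)V²/(2g) = 0.01760·(1520/0.401)·1.987²/(2·9.81) = 13.43 m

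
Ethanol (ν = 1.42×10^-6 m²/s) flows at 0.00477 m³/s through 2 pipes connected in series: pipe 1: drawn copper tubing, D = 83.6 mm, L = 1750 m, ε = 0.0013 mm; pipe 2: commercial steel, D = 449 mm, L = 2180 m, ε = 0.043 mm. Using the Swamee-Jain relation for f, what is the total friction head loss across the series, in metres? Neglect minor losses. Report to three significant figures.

H ≈ 16.7 m

Pipe 1: V = 0.8690 m/s, Re = 5.12×10^4, ε/D = 1.56×10^-5, f = 0.02072, h_1 = f(L/D)V²/2g = 16.69 m
Pipe 2: V = 0.03013 m/s, Re = 9530, ε/D = 9.58×10^-5, f = 0.03156, h_2 = f(L/D)V²/2g = 0.007087 m
Series → Q common, losses add: H = Σh = 16.70 m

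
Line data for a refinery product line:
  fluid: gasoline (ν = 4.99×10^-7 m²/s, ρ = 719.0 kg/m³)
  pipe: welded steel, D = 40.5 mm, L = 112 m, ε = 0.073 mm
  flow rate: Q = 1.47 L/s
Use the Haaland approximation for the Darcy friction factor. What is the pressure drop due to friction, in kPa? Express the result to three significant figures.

Δp ≈ 31.8 kPa

V = 4Q/(πD²) = 4·0.00147/(π·0.0405²) = 1.141 m/s
Re = VD/ν = 1.141·0.0405/4.99×10^-7 = 9.26×10^4 → turbulent
ε/D = 0.073/40.5 = 0.00180
Haaland: f = 0.02456
h_f = f(L/D)V²/(2g) = 0.02456·(112/0.0405)·1.141²/(2·9.81) = 4.507 m
Δp = ρg·h_f = 719.0·9.81·4.507 = 31.79 kPa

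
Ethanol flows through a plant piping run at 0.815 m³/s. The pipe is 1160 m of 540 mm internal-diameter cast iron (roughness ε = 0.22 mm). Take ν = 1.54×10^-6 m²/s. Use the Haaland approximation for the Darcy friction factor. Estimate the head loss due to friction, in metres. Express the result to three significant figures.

V = 4Q/(πD²) = 4·0.815/(π·0.540²) = 3.559 m/s
Re = VD/ν = 3.559·0.540/1.54×10^-6 = 1.25×10^6 → turbulent
ε/D = 0.22/540 = 4.07×10^-4
Haaland: f = 0.01640
h_f = f(L/D)V²/(2g) = 0.01640·(1160/0.540)·3.559²/(2·9.81) = 22.74 m

h_f ≈ 22.7 m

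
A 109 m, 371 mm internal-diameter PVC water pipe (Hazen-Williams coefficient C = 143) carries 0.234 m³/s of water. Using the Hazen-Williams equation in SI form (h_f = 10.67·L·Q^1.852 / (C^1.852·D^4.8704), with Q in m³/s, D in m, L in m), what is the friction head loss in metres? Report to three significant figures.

h_f ≈ 1.01 m

h_f = 10.67·109·0.234^1.852 / (143^1.852·0.371^4.8704) = 1.007 m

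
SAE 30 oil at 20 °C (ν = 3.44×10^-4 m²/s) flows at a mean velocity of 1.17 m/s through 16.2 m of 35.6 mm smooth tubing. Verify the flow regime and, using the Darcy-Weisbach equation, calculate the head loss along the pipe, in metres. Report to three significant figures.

h_f ≈ 16.8 m

Re = VD/ν = 1.17·0.03560/3.44×10^-4 = 121 → laminar (Re < 2300)
f = 64/Re = 0.5286
h_f = f(L/D)V²/(2g) = 0.5286·(16.2/0.03560)·1.17²/(2·9.81) = 16.78 m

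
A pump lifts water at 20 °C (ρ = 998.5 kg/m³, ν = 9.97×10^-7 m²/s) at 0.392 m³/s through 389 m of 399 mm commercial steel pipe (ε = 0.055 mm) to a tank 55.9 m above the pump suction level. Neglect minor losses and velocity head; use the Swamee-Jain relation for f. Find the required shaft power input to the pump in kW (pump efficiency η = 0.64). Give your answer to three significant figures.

V = 4Q/(πD²) = 3.135 m/s; Re = 1.25×10^6; ε/D = 1.38×10^-4; f = 0.01382
h_f = f(L/D)V²/2g = 6.751 m
Total head H = z + h_f = 55.9 + 6.751 = 62.65 m
P_hyd = ρgQH = 998.5·9.81·0.392·62.65 = 240.6 kW
P_shaft = P_hyd/η = 240.6/0.64 = 375.9 kW

P_shaft ≈ 376 kW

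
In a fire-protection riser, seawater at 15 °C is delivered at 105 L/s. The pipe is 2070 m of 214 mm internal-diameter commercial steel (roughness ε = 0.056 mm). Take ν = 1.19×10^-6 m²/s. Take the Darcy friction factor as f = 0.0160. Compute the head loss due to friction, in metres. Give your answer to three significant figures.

V = 4Q/(πD²) = 4·0.105/(π·0.214²) = 2.919 m/s
h_f = f(L/D)V²/(2g) = 0.01600·(2070/0.214)·2.919²/(2·9.81) = 67.22 m

h_f ≈ 67.2 m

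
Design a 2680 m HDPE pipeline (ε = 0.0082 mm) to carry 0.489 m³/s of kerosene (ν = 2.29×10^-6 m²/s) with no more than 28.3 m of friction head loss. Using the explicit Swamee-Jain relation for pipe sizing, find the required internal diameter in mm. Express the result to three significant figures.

D ≈ 482 mm

Swamee-Jain (Type III): D = 0.66·[ε^1.25·(LQ²/(gh_f))^4.75 + ν·Q^9.4·(L/(gh_f))^5.2]^0.04
LQ²/(gh_f) = 2.308; L/(gh_f) = 9.653
Term 1 = ε^1.25·(…)^4.75 = 2.33×10^-5; Term 2 = ν·Q^9.4·(…)^5.2 = 3.63×10^-4
D = 0.66·(2.33×10^-5 + 3.63×10^-4)^0.04 = 0.4820 m = 482 mm
Check: V = 2.68 m/s, Re = 5.64×10^5, f = 0.01310, h_f = 26.7 m ≈ 28.3 m ✓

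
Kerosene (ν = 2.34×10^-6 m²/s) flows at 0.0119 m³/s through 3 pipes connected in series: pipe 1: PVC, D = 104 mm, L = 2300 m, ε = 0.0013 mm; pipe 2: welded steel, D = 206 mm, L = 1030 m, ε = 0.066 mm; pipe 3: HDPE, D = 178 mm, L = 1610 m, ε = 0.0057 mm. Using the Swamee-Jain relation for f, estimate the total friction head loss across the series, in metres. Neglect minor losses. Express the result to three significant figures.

H ≈ 47.0 m

Pipe 1: V = 1.401 m/s, Re = 6.23×10^4, ε/D = 1.25×10^-5, f = 0.01983, h_1 = f(L/D)V²/2g = 43.86 m
Pipe 2: V = 0.3570 m/s, Re = 3.14×10^4, ε/D = 3.20×10^-4, f = 0.02409, h_2 = f(L/D)V²/2g = 0.7828 m
Pipe 3: V = 0.4782 m/s, Re = 3.64×10^4, ε/D = 3.20×10^-5, f = 0.02244, h_3 = f(L/D)V²/2g = 2.366 m
Series → Q common, losses add: H = Σh = 47.01 m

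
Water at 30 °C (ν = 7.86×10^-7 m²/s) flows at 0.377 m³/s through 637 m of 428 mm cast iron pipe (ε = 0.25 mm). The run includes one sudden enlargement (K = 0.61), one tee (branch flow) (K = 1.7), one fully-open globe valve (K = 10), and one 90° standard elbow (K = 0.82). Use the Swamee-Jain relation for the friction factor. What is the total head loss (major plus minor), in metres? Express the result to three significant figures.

V = 4Q/(πD²) = 2.620 m/s; V²/2g = 0.3500 m
Re = 1.43×10^6, ε/D = 5.84×10^-4 → f = 0.01770 (Swamee-Jain)
Major: h_f = f(L/D)·V²/2g = 0.01770·1488·0.3500 = 9.219 m
Minor: ΣK = 13.1; h_m = ΣK·V²/2g = 4.595 m
Total H_L = 9.219 + 4.595 = 13.81 m

H_L ≈ 13.8 m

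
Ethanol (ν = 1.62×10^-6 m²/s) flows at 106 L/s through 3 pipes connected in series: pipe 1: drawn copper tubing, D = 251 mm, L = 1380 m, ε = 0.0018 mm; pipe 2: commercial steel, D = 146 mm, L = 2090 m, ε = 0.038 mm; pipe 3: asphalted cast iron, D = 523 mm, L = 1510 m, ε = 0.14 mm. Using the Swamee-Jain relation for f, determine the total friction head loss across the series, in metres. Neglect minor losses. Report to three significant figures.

Pipe 1: V = 2.142 m/s, Re = 3.32×10^5, ε/D = 7.17×10^-6, f = 0.01420, h_1 = f(L/D)V²/2g = 18.26 m
Pipe 2: V = 6.332 m/s, Re = 5.71×10^5, ε/D = 2.60×10^-4, f = 0.01590, h_2 = f(L/D)V²/2g = 464.9 m
Pipe 3: V = 0.4934 m/s, Re = 1.59×10^5, ε/D = 2.68×10^-4, f = 0.01809, h_3 = f(L/D)V²/2g = 0.6482 m
Series → Q common, losses add: H = Σh = 483.9 m

H ≈ 484 m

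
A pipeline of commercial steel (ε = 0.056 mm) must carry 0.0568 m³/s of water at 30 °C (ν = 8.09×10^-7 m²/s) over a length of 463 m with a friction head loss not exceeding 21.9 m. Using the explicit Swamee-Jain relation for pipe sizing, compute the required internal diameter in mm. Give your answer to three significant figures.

Swamee-Jain (Type III): D = 0.66·[ε^1.25·(LQ²/(gh_f))^4.75 + ν·Q^9.4·(L/(gh_f))^5.2]^0.04
LQ²/(gh_f) = 0.006953; L/(gh_f) = 2.155
Term 1 = ε^1.25·(…)^4.75 = 2.73×10^-16; Term 2 = ν·Q^9.4·(…)^5.2 = 8.57×10^-17
D = 0.66·(2.73×10^-16 + 8.57×10^-17)^0.04 = 0.1591 m = 159 mm
Check: V = 2.86 m/s, Re = 5.62×10^5, f = 0.01665, h_f = 20.2 m ≈ 21.9 m ✓

D ≈ 159 mm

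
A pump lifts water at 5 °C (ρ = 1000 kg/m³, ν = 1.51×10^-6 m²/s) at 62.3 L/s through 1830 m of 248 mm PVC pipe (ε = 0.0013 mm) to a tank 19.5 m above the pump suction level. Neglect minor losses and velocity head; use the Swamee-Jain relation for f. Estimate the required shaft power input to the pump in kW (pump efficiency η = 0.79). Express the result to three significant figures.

V = 4Q/(πD²) = 1.290 m/s; Re = 2.12×10^5; ε/D = 5.24×10^-6; f = 0.01541
h_f = f(L/D)V²/2g = 9.640 m
Total head H = z + h_f = 19.5 + 9.640 = 29.14 m
P_hyd = ρgQH = 1000·9.81·0.0623·29.14 = 17.81 kW
P_shaft = P_hyd/η = 17.81/0.79 = 22.54 kW

P_shaft ≈ 22.5 kW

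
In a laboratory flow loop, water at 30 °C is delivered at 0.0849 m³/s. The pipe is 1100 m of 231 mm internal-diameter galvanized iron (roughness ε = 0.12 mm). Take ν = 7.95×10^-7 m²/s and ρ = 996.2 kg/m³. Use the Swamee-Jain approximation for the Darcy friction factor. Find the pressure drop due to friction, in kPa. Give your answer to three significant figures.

V = 4Q/(πD²) = 4·0.0849/(π·0.231²) = 2.026 m/s
Re = VD/ν = 2.026·0.231/7.95×10^-7 = 5.89×10^5 → turbulent
ε/D = 0.12/231 = 5.19×10^-4
Swamee-Jain: f = 0.01776
h_f = f(L/D)V²/(2g) = 0.01776·(1100/0.231)·2.026²/(2·9.81) = 17.69 m
Δp = ρg·h_f = 996.2·9.81·17.69 = 172.9 kPa

Δp ≈ 173 kPa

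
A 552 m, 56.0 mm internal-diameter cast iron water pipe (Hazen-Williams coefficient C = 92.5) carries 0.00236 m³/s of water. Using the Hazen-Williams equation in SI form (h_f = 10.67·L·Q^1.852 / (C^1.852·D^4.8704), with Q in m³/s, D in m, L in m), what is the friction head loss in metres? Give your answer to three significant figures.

h_f = 10.67·552·0.00236^1.852 / (92.5^1.852·0.0560^4.8704) = 22.92 m

h_f ≈ 22.9 m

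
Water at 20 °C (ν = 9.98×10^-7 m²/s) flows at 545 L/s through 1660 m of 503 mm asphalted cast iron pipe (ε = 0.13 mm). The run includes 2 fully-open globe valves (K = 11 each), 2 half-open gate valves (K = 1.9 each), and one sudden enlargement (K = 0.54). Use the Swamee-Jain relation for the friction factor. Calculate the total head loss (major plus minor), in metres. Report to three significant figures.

V = 4Q/(πD²) = 2.743 m/s; V²/2g = 0.3834 m
Re = 1.38×10^6, ε/D = 2.58×10^-4 → f = 0.01516 (Swamee-Jain)
Major: h_f = f(L/D)·V²/2g = 0.01516·3300·0.3834 = 19.18 m
Minor: ΣK = 26.3; h_m = ΣK·V²/2g = 10.10 m
Total H_L = 19.18 + 10.10 = 29.28 m

H_L ≈ 29.3 m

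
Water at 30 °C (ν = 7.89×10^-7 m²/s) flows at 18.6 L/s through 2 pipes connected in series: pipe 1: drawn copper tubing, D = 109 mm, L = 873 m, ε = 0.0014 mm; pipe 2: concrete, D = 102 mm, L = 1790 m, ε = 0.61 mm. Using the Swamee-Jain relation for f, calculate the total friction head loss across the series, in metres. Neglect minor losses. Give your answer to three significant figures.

Pipe 1: V = 1.993 m/s, Re = 2.75×10^5, ε/D = 1.28×10^-5, f = 0.01475, h_1 = f(L/D)V²/2g = 23.92 m
Pipe 2: V = 2.276 m/s, Re = 2.94×10^5, ε/D = 0.00598, f = 0.03250, h_2 = f(L/D)V²/2g = 150.6 m
Series → Q common, losses add: H = Σh = 174.6 m

H ≈ 175 m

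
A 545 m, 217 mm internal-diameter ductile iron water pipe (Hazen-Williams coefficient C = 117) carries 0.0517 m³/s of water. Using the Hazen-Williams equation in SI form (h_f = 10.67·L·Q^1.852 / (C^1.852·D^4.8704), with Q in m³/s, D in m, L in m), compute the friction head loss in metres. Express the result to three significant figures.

h_f ≈ 6.07 m

h_f = 10.67·545·0.0517^1.852 / (117^1.852·0.217^4.8704) = 6.073 m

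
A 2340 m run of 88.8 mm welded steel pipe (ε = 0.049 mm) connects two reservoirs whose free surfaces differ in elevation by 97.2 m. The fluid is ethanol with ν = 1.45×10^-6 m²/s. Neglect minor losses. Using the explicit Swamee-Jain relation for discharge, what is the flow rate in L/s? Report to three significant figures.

Swamee-Jain (Type II): Q = -0.965·√(gD⁵h_f/L)·ln[ε/(3.7D) + √(3.17ν²L/(gD³h_f))]
√(gD⁵h_f/L) = √(9.81·0.0888⁵·97.2/2340) = 0.001500
ε/(3.7D) = 1.49×10^-4; √(3.17ν²L/(gD³h_f)) = 1.53×10^-4
Q = -0.965·0.001500·ln(3.020×10^-4) = 0.01173 m³/s
Check: V = 1.89 m/s, Re = 1.16×10^5, f = 0.02027, h_f = 97.7 m ≈ 97.2 m ✓

Q ≈ 11.7 L/s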